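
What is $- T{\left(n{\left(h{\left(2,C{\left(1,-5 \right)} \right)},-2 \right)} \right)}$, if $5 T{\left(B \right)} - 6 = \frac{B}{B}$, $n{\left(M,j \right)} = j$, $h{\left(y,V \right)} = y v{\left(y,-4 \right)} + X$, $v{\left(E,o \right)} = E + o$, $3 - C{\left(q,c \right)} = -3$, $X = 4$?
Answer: $- \frac{7}{5} \approx -1.4$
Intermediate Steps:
$C{\left(q,c \right)} = 6$ ($C{\left(q,c \right)} = 3 - -3 = 3 + 3 = 6$)
$h{\left(y,V \right)} = 4 + y \left(-4 + y\right)$ ($h{\left(y,V \right)} = y \left(y - 4\right) + 4 = y \left(-4 + y\right) + 4 = 4 + y \left(-4 + y\right)$)
$T{\left(B \right)} = \frac{7}{5}$ ($T{\left(B \right)} = \frac{6}{5} + \frac{B \frac{1}{B}}{5} = \frac{6}{5} + \frac{1}{5} \cdot 1 = \frac{6}{5} + \frac{1}{5} = \frac{7}{5}$)
$- T{\left(n{\left(h{\left(2,C{\left(1,-5 \right)} \right)},-2 \right)} \right)} = \left(-1\right) \frac{7}{5} = - \frac{7}{5}$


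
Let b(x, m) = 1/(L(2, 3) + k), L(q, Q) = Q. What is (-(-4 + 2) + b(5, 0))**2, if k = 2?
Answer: 121/25 ≈ 4.8400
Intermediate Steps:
b(x, m) = 1/5 (b(x, m) = 1/(3 + 2) = 1/5)
(-(-4 + 2) + b(5, 0))**2 = (-(-4 + 2) + 1/5)**2 = (-1*(-2) + 1/5)**2 = (2 + 1/5)**2 = (11/5)**2 = 121/25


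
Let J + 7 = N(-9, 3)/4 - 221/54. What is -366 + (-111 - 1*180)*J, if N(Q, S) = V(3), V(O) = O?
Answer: 95173/36 ≈ 2643.7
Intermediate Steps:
N(Q, S) = 3
J = -1117/108 (J = -7 + (3/4 - 221/54) = -7 + (3*(¼) - 221*1/54) = -7 + (¾ - 221/54) = -7 - 361/108 = -1117/108 ≈ -10.343)
-366 + (-111 - 1*180)*J = -366 + (-111 - 1*180)*(-1117/108) = -366 + (-111 - 180)*(-1117/108) = -366 - 291*(-1117/108) = -366 + 108349/36 = 95173/36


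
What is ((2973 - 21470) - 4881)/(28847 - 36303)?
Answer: 11689/3728 ≈ 3.1355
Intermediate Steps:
((2973 - 21470) - 4881)/(28847 - 36303) = (-18497 - 4881)/(-7456) = -23378*(-1/7456) = 11689/3728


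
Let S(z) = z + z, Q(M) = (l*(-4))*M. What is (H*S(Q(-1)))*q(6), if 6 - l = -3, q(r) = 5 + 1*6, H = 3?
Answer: 2376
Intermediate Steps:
q(r) = 11 (q(r) = 5 + 6 = 11)
l = 9 (l = 6 - 1*(-3) = 6 + 3 = 9)
Q(M) = -36*M (Q(M) = (9*(-4))*M = -36*M)
S(z) = 2*z
(H*S(Q(-1)))*q(6) = (3*(2*(-36*(-1))))*11 = (3*(2*36))*11 = (3*72)*11 = 216*11 = 2376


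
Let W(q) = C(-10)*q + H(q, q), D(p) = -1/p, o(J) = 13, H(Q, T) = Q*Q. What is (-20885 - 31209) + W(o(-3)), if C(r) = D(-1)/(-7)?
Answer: -363488/7 ≈ -51927.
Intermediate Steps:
H(Q, T) = Q²
C(r) = -⅐ (C(r) = -1/(-1)/(-7) = -1*(-1)*(-⅐) = 1*(-⅐) = -⅐)
W(q) = q² - q/7 (W(q) = -q/7 + q² = q² - q/7)
(-20885 - 31209) + W(o(-3)) = (-20885 - 31209) + 13*(-⅐ + 13) = -52094 + 13*(90/7) = -52094 + 1170/7 = -363488/7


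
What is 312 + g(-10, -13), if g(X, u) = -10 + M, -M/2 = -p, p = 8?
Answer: 318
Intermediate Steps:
M = 16 (M = -(-2)*8 = -2*(-8) = 16)
g(X, u) = 6 (g(X, u) = -10 + 16 = 6)
312 + g(-10, -13) = 312 + 6 = 318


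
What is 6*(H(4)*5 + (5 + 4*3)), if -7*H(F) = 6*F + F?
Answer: -18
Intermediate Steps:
H(F) = -F (H(F) = -(6*F + F)/7 = -F)
6*(H(4)*5 + (5 + 4*3)) = 6*(-1*4*5 + (5 + 4*3)) = 6*(-4*5 + (5 + 12)) = 6*(-20 + 17) = 6*(-3) = -18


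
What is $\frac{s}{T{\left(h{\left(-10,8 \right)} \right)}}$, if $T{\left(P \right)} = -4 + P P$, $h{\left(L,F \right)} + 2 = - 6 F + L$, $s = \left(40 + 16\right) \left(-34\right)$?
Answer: $- \frac{476}{899} \approx -0.52948$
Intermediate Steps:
$s = -1904$ ($s = 56 \left(-34\right) = -1904$)
$h{\left(L,F \right)} = -2 + L - 6 F$ ($h{\left(L,F \right)} = -2 - \left(- L + 6 F\right) = -2 + L - 6 F$)
$T{\left(P \right)} = -4 + P^{2}$
$\frac{s}{T{\left(h{\left(-10,8 \right)} \right)}} = - \frac{1904}{-4 + \left(-2 - 10 - 48\right)^{2}} = - \frac{1904}{-4 + \left(-60\right)^{2}} = - \frac{1904}{-4 + 3600} = - \frac{1904}{3596} = \left(-1904\right) \frac{1}{3596} = - \frac{476}{899}$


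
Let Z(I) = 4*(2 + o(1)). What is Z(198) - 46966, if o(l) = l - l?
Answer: -46958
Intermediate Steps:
o(l) = 0
Z(I) = 8 (Z(I) = 4*(2 + 0) = 4*2 = 8)
Z(198) - 46966 = 8 - 46966 = -46958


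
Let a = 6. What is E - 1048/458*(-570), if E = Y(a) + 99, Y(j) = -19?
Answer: 317000/229 ≈ 1384.3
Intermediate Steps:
E = 80 (E = -19 + 99 = 80)
E - 1048/458*(-570) = 80 - 1048/458*(-570) = 80 - 1048*1/458*(-570) = 80 - 524/229*(-570) = 80 + 298680/229 = 317000/229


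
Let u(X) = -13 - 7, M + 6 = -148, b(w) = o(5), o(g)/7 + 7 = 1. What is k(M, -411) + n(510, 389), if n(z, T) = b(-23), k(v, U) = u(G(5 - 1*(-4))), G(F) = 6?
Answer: -62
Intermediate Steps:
o(g) = -42 (o(g) = -49 + 7*1 = -49 + 7 = -42)
b(w) = -42
M = -154 (M = -6 - 148 = -154)
u(X) = -20
k(v, U) = -20
n(z, T) = -42
k(M, -411) + n(510, 389) = -20 - 42 = -62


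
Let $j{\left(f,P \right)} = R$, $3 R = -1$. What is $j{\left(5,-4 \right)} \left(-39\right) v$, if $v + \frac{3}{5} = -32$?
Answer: $- \frac{2119}{5} \approx -423.8$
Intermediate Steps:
$v = - \frac{163}{5}$ ($v = - \frac{3}{5} - 32 = - \frac{163}{5} \approx -32.6$)
$R = - \frac{1}{3}$ ($R = \frac{1}{3} \left(-1\right) = - \frac{1}{3} \approx -0.33333$)
$j{\left(f,P \right)} = - \frac{1}{3}$
$j{\left(5,-4 \right)} \left(-39\right) v = \left(- \frac{1}{3}\right) \left(-39\right) \left(- \frac{163}{5}\right) = 13 \left(- \frac{163}{5}\right) = - \frac{2119}{5}$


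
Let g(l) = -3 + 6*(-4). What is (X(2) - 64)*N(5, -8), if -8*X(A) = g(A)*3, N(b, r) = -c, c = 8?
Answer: 431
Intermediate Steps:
N(b, r) = -8 (N(b, r) = -1*8 = -8)
g(l) = -27 (g(l) = -3 - 24 = -27)
X(A) = 81/8 (X(A) = -(-27)*3/8 = -⅛*(-81) = 81/8)
(X(2) - 64)*N(5, -8) = (81/8 - 64)*(-8) = -431/8*(-8) = 431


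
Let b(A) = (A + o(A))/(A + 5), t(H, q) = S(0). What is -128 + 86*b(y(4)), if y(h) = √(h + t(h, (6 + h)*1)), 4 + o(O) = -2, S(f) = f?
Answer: -1240/7 ≈ -177.14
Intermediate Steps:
o(O) = -6 (o(O) = -4 - 2 = -6)
t(H, q) = 0
y(h) = √h (y(h) = √(h + 0) = √h)
b(A) = (-6 + A)/(5 + A) (b(A) = (A - 6)/(A + 5) = (-6 + A)/(5 + A))
-128 + 86*b(y(4)) = -128 + 86*((-6 + √4)/(5 + √4)) = -128 + 86*((-6 + 2)/(5 + 2)) = -128 + 86*(-4/7) = -128 - 344/7 = -1240/7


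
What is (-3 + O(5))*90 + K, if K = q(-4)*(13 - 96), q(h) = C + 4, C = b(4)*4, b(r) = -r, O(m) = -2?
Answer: 546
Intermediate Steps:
C = -16 (C = -1*4*4 = -4*4 = -16)
q(h) = -12 (q(h) = -16 + 4 = -12)
K = 996 (K = -12*(13 - 96) = -12*(-83) = 996)
(-3 + O(5))*90 + K = (-3 - 2)*90 + 996 = -5*90 + 996 = -450 + 996 = 546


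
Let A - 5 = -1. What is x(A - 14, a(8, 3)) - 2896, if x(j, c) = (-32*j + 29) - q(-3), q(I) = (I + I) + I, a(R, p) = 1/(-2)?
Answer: -2538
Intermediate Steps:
A = 4 (A = 5 - 1 = 4)
a(R, p) = -½
q(I) = 3*I (q(I) = 2*I + I = 3*I)
x(j, c) = 38 - 32*j (x(j, c) = (-32*j + 29) - 3*(-3) = (29 - 32*j) - 1*(-9) = (29 - 32*j) + 9 = 38 - 32*j)
x(A - 14, a(8, 3)) - 2896 = (38 - 32*(4 - 14)) - 2896 = (38 - 32*(-10)) - 2896 = (38 + 320) - 2896 = 358 - 2896 = -2538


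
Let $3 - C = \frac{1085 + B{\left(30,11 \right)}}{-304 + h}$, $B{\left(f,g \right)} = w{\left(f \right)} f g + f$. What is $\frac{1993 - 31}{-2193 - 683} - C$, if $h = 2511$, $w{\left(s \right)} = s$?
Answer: $\frac{4153505}{3173666} \approx 1.3087$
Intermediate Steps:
$B{\left(f,g \right)} = f + g f^{2}$ ($B{\left(f,g \right)} = f f g + f = f^{2} g + f = g f^{2} + f = f + g f^{2}$)
$C = - \frac{4394}{2207}$ ($C = 3 - \frac{1085 + 30 \left(1 + 30 \cdot 11\right)}{-304 + 2511} = 3 - \frac{1085 + 30 \left(1 + 330\right)}{2207} = 3 - \left(1085 + 30 \cdot 331\right) \frac{1}{2207} = 3 - \left(1085 + 9930\right) \frac{1}{2207} = 3 - 11015 \cdot \frac{1}{2207} = 3 - \frac{11015}{2207} = - \frac{4394}{2207} \approx -1.9909$)
$\frac{1993 - 31}{-2193 - 683} - C = \frac{1993 - 31}{-2193 - 683} - - \frac{4394}{2207} = \frac{1962}{-2876} + \frac{4394}{2207} = 1962 \left(- \frac{1}{2876}\right) + \frac{4394}{2207} = - \frac{981}{1438} + \frac{4394}{2207} = \frac{4153505}{3173666}$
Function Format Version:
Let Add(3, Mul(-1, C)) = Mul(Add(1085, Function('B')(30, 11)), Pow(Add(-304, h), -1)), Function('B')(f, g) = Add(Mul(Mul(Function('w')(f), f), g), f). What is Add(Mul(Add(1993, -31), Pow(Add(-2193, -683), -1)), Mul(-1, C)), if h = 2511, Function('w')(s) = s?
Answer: Rational(4153505, 3173666) ≈ 1.3087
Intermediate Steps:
Function('B')(f, g) = Add(f, Mul(g, Pow(f, 2))) (Function('B')(f, g) = Add(Mul(Mul(f, f), g), f) = Add(Mul(Pow(f, 2), g), f) = Add(Mul(g, Pow(f, 2)), f) = Add(f, Mul(g, Pow(f, 2))))
C = Rational(-4394, 2207) (C = Add(3, Mul(-1, Mul(Add(1085, Mul(30, Add(1, Mul(30, 11)))), Pow(Add(-304, 2511), -1)))) = Add(3, Mul(-1, Mul(Add(1085, Mul(30, Add(1, 330))), Pow(2207, -1)))) = Add(3, Mul(-1, Mul(Add(1085, Mul(30, 331)), Rational(1, 2207)))) = Add(3, Mul(-1, Mul(Add(1085, 9930), Rational(1, 2207)))) = Add(3, Mul(-1, Mul(11015, Rational(1, 2207)))) = Add(3, Mul(-1, Rational(11015, 2207))) = Add(3, Rational(-11015, 2207)) = Rational(-4394, 2207) ≈ -1.9909)
Add(Mul(Add(1993, -31), Pow(Add(-2193, -683), -1)), Mul(-1, C)) = Add(Mul(Add(1993, -31), Pow(Add(-2193, -683), -1)), Mul(-1, Rational(-4394, 2207))) = Add(Mul(1962, Pow(-2876, -1)), Rational(4394, 2207)) = Add(Mul(1962, Rational(-1, 2876)), Rational(4394, 2207)) = Add(Rational(-981, 1438), Rational(4394, 2207)) = Rational(4153505, 3173666)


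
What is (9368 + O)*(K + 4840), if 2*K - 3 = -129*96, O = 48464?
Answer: -78102116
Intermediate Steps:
K = -12381/2 (K = 3/2 + (-129*96)/2 = 3/2 + (1/2)*(-12384) = 3/2 - 6192 = -12381/2 ≈ -6190.5)
(9368 + O)*(K + 4840) = (9368 + 48464)*(-12381/2 + 4840) = 57832*(-2701/2) = -78102116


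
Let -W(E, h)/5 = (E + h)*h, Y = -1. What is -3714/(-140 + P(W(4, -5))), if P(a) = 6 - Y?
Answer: 3714/133 ≈ 27.925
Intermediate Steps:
W(E, h) = -5*h*(E + h) (W(E, h) = -5*(E + h)*h = -5*h*(E + h))
P(a) = 7 (P(a) = 6 - 1*(-1) = 6 + 1 = 7)
-3714/(-140 + P(W(4, -5))) = -3714/(-140 + 7) = -3714/(-133) = -1/133*(-3714) = 3714/133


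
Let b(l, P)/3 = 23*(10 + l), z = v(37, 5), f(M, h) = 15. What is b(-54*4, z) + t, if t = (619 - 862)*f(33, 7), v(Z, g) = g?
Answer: -17859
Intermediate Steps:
z = 5
b(l, P) = 690 + 69*l (b(l, P) = 3*(23*(10 + l)) = 3*(230 + 23*l) = 690 + 69*l)
t = -3645 (t = (619 - 862)*15 = -243*15 = -3645)
b(-54*4, z) + t = (690 + 69*(-54*4)) - 3645 = (690 + 69*(-216)) - 3645 = (690 - 14904) - 3645 = -14214 - 3645 = -17859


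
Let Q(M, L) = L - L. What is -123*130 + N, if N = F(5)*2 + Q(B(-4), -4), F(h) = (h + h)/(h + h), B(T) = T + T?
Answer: -15988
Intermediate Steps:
B(T) = 2*T
Q(M, L) = 0
F(h) = 1 (F(h) = (2*h)/((2*h)) = (2*h)*(1/(2*h)) = 1)
N = 2 (N = 1*2 + 0 = 2 + 0 = 2)
-123*130 + N = -123*130 + 2 = -15990 + 2 = -15988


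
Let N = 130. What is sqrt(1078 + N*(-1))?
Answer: 2*sqrt(237) ≈ 30.790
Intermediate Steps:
sqrt(1078 + N*(-1)) = sqrt(1078 + 130*(-1)) = sqrt(1078 - 130) = sqrt(948) = 2*sqrt(237)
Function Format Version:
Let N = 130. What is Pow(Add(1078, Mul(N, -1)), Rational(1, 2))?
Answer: Mul(2, Pow(237, Rational(1, 2))) ≈ 30.790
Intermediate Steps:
Pow(Add(1078, Mul(N, -1)), Rational(1, 2)) = Pow(Add(1078, Mul(130, -1)), Rational(1, 2)) = Pow(Add(1078, -130), Rational(1, 2)) = Pow(948, Rational(1, 2)) = Mul(2, Pow(237, Rational(1, 2)))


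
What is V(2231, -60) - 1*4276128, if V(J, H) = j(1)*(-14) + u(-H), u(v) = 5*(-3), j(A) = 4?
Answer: -4276199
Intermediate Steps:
u(v) = -15
V(J, H) = -71 (V(J, H) = 4*(-14) - 15 = -56 - 15 = -71)
V(2231, -60) - 1*4276128 = -71 - 1*4276128 = -71 - 4276128 = -4276199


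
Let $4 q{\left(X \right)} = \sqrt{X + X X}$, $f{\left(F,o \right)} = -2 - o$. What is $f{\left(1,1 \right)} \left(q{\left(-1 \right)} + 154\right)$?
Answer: $-462$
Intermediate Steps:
$q{\left(X \right)} = \frac{\sqrt{X + X^{2}}}{4}$ ($q{\left(X \right)} = \frac{\sqrt{X + X X}}{4} = \frac{\sqrt{X + X^{2}}}{4}$)
$f{\left(1,1 \right)} \left(q{\left(-1 \right)} + 154\right) = \left(-2 - 1\right) \left(\frac{\sqrt{- (1 - 1)}}{4} + 154\right) = \left(-2 - 1\right) \left(\frac{\sqrt{\left(-1\right) 0}}{4} + 154\right) = - 3 \left(\frac{\sqrt{0}}{4} + 154\right) = - 3 \left(\frac{1}{4} \cdot 0 + 154\right) = - 3 \left(0 + 154\right) = \left(-3\right) 154 = -462$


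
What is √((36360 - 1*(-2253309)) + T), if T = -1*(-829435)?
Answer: 32*√3046 ≈ 1766.1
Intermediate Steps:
T = 829435
√((36360 - 1*(-2253309)) + T) = √((36360 - 1*(-2253309)) + 829435) = √((36360 + 2253309) + 829435) = √(2289669 + 829435) = √3119104 = 32*√3046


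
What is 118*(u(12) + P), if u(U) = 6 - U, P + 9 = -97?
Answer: -13216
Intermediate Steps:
P = -106 (P = -9 - 97 = -106)
118*(u(12) + P) = 118*((6 - 1*12) - 106) = 118*((6 - 12) - 106) = 118*(-6 - 106) = 118*(-112) = -13216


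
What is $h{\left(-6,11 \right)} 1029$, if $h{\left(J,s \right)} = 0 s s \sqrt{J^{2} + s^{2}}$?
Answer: $0$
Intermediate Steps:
$h{\left(J,s \right)} = 0$ ($h{\left(J,s \right)} = 0 s \sqrt{J^{2} + s^{2}} = 0 \sqrt{J^{2} + s^{2}} = 0$)
$h{\left(-6,11 \right)} 1029 = 0 \cdot 1029 = 0$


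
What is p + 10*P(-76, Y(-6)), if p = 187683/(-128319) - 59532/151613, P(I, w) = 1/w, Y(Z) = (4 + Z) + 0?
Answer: -367406094/53594569 ≈ -6.8553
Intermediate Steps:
Y(Z) = 4 + Z
p = -99433249/53594569 (p = 187683*(-1/128319) - 59532*1/151613 = -62561/42773 - 492/1253 = -99433249/53594569 ≈ -1.8553)
p + 10*P(-76, Y(-6)) = -99433249/53594569 + 10/(4 - 6) = -99433249/53594569 + 10/(-2) = -99433249/53594569 + 10*(-1/2) = -99433249/53594569 - 5 = -367406094/53594569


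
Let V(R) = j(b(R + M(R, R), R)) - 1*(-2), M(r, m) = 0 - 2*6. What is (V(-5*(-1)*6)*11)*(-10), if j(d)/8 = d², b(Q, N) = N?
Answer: -792220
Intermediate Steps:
M(r, m) = -12 (M(r, m) = 0 - 12 = -12)
j(d) = 8*d²
V(R) = 2 + 8*R² (V(R) = 8*R² - 1*(-2) = 8*R² + 2 = 2 + 8*R²)
(V(-5*(-1)*6)*11)*(-10) = ((2 + 8*(-5*(-1)*6)²)*11)*(-10) = ((2 + 8*(5*6)²)*11)*(-10) = ((2 + 8*30²)*11)*(-10) = ((2 + 8*900)*11)*(-10) = ((2 + 7200)*11)*(-10) = (7202*11)*(-10) = 79222*(-10) = -792220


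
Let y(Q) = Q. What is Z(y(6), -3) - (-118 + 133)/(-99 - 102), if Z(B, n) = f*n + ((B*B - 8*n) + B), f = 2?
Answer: 4025/67 ≈ 60.075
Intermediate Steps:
Z(B, n) = B + B**2 - 6*n (Z(B, n) = 2*n + ((B*B - 8*n) + B) = 2*n + ((B**2 - 8*n) + B) = 2*n + (B + B**2 - 8*n) = B + B**2 - 6*n)
Z(y(6), -3) - (-118 + 133)/(-99 - 102) = (6 + 6**2 - 6*(-3)) - (-118 + 133)/(-99 - 102) = (6 + 36 + 18) - 15/(-201) = 60 - 15*(-1)/201 = 60 - 1*(-5/67) = 60 + 5/67 = 4025/67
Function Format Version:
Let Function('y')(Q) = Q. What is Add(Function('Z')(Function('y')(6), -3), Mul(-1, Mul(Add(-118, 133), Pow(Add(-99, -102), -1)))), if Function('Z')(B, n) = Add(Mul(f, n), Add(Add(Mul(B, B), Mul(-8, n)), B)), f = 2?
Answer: Rational(4025, 67) ≈ 60.075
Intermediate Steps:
Function('Z')(B, n) = Add(B, Pow(B, 2), Mul(-6, n)) (Function('Z')(B, n) = Add(Mul(2, n), Add(Add(Mul(B, B), Mul(-8, n)), B)) = Add(Mul(2, n), Add(Add(Pow(B, 2), Mul(-8, n)), B)) = Add(Mul(2, n), Add(B, Pow(B, 2), Mul(-8, n))) = Add(B, Pow(B, 2), Mul(-6, n)))
Add(Function('Z')(Function('y')(6), -3), Mul(-1, Mul(Add(-118, 133), Pow(Add(-99, -102), -1)))) = Add(Add(6, Pow(6, 2), Mul(-6, -3)), Mul(-1, Mul(Add(-118, 133), Pow(Add(-99, -102), -1)))) = Add(Add(6, 36, 18), Mul(-1, Mul(15, Pow(-201, -1)))) = Add(60, Mul(-1, Mul(15, Rational(-1, 201)))) = Add(60, Mul(-1, Rational(-5, 67))) = Add(60, Rational(5, 67)) = Rational(4025, 67)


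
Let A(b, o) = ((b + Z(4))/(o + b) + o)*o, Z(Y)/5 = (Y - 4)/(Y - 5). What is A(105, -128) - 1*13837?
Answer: 72021/23 ≈ 3131.3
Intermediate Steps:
Z(Y) = 5*(-4 + Y)/(-5 + Y) (Z(Y) = 5*((Y - 4)/(Y - 5)) = 5*((-4 + Y)/(-5 + Y)) = 5*(-4 + Y)/(-5 + Y))
A(b, o) = o*(o + b/(b + o)) (A(b, o) = ((b + 5*(-4 + 4)/(-5 + 4))/(o + b) + o)*o = ((b + 5*0/(-1))/(b + o) + o)*o = ((b + 5*(-1)*0)/(b + o) + o)*o = ((b + 0)/(b + o) + o)*o = (b/(b + o) + o)*o = (o + b/(b + o))*o = o*(o + b/(b + o)))
A(105, -128) - 1*13837 = -128*(105 + (-128)² + 105*(-128))/(105 - 128) - 1*13837 = -128*(105 + 16384 - 13440)/(-23) - 13837 = -128*(-1/23)*3049 - 13837 = 390272/23 - 13837 = 72021/23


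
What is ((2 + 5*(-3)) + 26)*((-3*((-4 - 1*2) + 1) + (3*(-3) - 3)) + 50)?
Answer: 689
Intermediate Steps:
((2 + 5*(-3)) + 26)*((-3*((-4 - 1*2) + 1) + (3*(-3) - 3)) + 50) = ((2 - 15) + 26)*((-3*((-4 - 2) + 1) + (-9 - 3)) + 50) = (-13 + 26)*((-3*(-6 + 1) - 12) + 50) = 13*((-3*(-5) - 12) + 50) = 13*((15 - 12) + 50) = 13*(3 + 50) = 13*53 = 689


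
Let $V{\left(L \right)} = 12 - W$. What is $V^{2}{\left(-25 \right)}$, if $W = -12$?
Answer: $576$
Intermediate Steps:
$V{\left(L \right)} = 24$ ($V{\left(L \right)} = 12 - -12 = 12 + 12 = 24$)
$V^{2}{\left(-25 \right)} = 24^{2} = 576$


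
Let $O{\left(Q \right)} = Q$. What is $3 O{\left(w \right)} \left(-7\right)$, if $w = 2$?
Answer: $-42$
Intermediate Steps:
$3 O{\left(w \right)} \left(-7\right) = 3 \cdot 2 \left(-7\right) = 6 \left(-7\right) = -42$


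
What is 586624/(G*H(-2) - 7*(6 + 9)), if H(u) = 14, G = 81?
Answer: 586624/1029 ≈ 570.09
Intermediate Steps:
586624/(G*H(-2) - 7*(6 + 9)) = 586624/(81*14 - 7*(6 + 9)) = 586624/(1134 - 7*15) = 586624/(1134 - 105) = 586624/1029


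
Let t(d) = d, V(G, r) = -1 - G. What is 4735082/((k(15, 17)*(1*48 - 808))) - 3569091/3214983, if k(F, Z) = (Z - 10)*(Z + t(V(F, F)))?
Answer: -2540365949621/2850618260 ≈ -891.16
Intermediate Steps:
k(F, Z) = (-10 + Z)*(-1 + Z - F) (k(F, Z) = (Z - 10)*(Z + (-1 - F)) = (-10 + Z)*(-1 + Z - F))
4735082/((k(15, 17)*(1*48 - 808))) - 3569091/3214983 = 4735082/(((10 + 17**2 - 11*17 + 10*15 - 1*15*17)*(1*48 - 808))) - 3569091/3214983 = 4735082/(((10 + 289 - 187 + 150 - 255)*(48 - 808))) - 3569091*1/3214983 = 4735082/((7*(-760))) - 1189697/1071661 = 4735082/(-5320) - 1189697/1071661 = 4735082*(-1/5320) - 1189697/1071661 = -2367541/2660 - 1189697/1071661 = -2540365949621/2850618260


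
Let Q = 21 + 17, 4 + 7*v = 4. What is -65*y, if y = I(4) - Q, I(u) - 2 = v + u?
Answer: 2080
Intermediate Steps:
v = 0 (v = -4/7 + (⅐)*4 = -4/7 + 4/7 = 0)
Q = 38
I(u) = 2 + u (I(u) = 2 + (0 + u) = 2 + u)
y = -32 (y = (2 + 4) - 1*38 = 6 - 38 = -32)
-65*y = -65*(-32) = 2080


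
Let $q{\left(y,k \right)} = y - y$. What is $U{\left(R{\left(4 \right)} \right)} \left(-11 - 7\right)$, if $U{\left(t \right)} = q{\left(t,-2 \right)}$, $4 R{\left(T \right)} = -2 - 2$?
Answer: $0$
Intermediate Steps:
$R{\left(T \right)} = -1$ ($R{\left(T \right)} = \frac{-2 - 2}{4} = \frac{1}{4} \left(-4\right) = -1$)
$q{\left(y,k \right)} = 0$
$U{\left(t \right)} = 0$
$U{\left(R{\left(4 \right)} \right)} \left(-11 - 7\right) = 0 \left(-11 - 7\right) = 0 \left(-18\right) = 0$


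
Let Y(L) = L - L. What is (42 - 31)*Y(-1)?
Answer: 0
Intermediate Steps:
Y(L) = 0
(42 - 31)*Y(-1) = (42 - 31)*0 = 11*0 = 0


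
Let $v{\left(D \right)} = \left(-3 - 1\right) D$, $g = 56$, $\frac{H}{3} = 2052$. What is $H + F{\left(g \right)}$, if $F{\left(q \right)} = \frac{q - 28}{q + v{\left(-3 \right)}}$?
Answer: $\frac{104659}{17} \approx 6156.4$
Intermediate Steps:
$H = 6156$ ($H = 3 \cdot 2052 = 6156$)
$v{\left(D \right)} = - 4 D$
$F{\left(q \right)} = \frac{-28 + q}{12 + q}$ ($F{\left(q \right)} = \frac{q - 28}{q - -12} = \frac{-28 + q}{q + 12} = \frac{-28 + q}{12 + q}$)
$H + F{\left(g \right)} = 6156 + \frac{-28 + 56}{12 + 56} = 6156 + \frac{1}{68} \cdot 28 = 6156 + \frac{7}{17} = \frac{104659}{17}$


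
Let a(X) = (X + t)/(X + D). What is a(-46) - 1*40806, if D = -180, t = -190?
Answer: -4610960/113 ≈ -40805.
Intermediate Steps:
a(X) = (-190 + X)/(-180 + X) (a(X) = (X - 190)/(X - 180) = (-190 + X)/(-180 + X))
a(-46) - 1*40806 = (-190 - 46)/(-180 - 46) - 1*40806 = -236/(-226) - 40806 = -1/226*(-236) - 40806 = 118/113 - 40806 = -4610960/113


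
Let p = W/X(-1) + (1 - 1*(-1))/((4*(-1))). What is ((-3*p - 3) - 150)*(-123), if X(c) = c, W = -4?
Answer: 40221/2 ≈ 20111.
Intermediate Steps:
p = 7/2 (p = -4/(-1) + (1 - 1*(-1))/((4*(-1))) = -4*(-1) + (1 + 1)/(-4) = 4 + 2*(-¼) = 4 - ½ = 7/2 ≈ 3.5000)
((-3*p - 3) - 150)*(-123) = ((-3*7/2 - 3) - 150)*(-123) = ((-21/2 - 3) - 150)*(-123) = (-27/2 - 150)*(-123) = -327/2*(-123) = 40221/2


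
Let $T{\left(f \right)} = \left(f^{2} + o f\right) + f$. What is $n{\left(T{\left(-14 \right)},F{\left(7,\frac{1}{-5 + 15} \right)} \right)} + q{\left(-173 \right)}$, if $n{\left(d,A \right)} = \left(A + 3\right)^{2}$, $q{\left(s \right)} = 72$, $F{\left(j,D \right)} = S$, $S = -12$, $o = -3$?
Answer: $153$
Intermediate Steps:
$F{\left(j,D \right)} = -12$
$T{\left(f \right)} = f^{2} - 2 f$ ($T{\left(f \right)} = \left(f^{2} - 3 f\right) + f = f^{2} - 2 f$)
$n{\left(d,A \right)} = \left(3 + A\right)^{2}$
$n{\left(T{\left(-14 \right)},F{\left(7,\frac{1}{-5 + 15} \right)} \right)} + q{\left(-173 \right)} = \left(3 - 12\right)^{2} + 72 = \left(-9\right)^{2} + 72 = 81 + 72 = 153$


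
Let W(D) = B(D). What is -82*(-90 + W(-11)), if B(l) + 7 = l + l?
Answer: 9758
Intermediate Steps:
B(l) = -7 + 2*l (B(l) = -7 + (l + l) = -7 + 2*l)
W(D) = -7 + 2*D
-82*(-90 + W(-11)) = -82*(-90 + (-7 + 2*(-11))) = -82*(-90 + (-7 - 22)) = -82*(-90 - 29) = -82*(-119) = 9758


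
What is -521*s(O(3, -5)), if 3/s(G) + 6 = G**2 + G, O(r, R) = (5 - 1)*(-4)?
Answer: -521/78 ≈ -6.6795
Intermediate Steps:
O(r, R) = -16 (O(r, R) = 4*(-4) = -16)
s(G) = 3/(-6 + G + G**2) (s(G) = 3/(-6 + (G**2 + G)) = 3/(-6 + (G + G**2)) = 3/(-6 + G + G**2))
-521*s(O(3, -5)) = -1563/(-6 - 16 + (-16)**2) = -1563/(-6 - 16 + 256) = -1563/234 = -521*1/78 = -521/78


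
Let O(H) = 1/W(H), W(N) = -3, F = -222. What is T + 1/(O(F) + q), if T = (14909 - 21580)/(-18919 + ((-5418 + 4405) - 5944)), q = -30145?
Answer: 37701308/146257621 ≈ 0.25777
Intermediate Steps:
O(H) = -⅓ (O(H) = 1/(-3) = -⅓)
T = 6671/25876 (T = -6671/(-18919 + (-1013 - 5944)) = -6671/(-18919 - 6957) = -6671/(-25876) = -6671*(-1/25876) = 6671/25876 ≈ 0.25781)
T + 1/(O(F) + q) = 6671/25876 + 1/(-⅓ - 30145) = 6671/25876 + 1/(-90436/3) = 6671/25876 - 3/90436 = 37701308/146257621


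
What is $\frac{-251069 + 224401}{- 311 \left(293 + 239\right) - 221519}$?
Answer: $\frac{26668}{386971} \approx 0.068915$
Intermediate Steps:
$\frac{-251069 + 224401}{- 311 \left(293 + 239\right) - 221519} = - \frac{26668}{\left(-311\right) 532 - 221519} = - \frac{26668}{-165452 - 221519} = - \frac{26668}{-386971} = \left(-26668\right) \left(- \frac{1}{386971}\right) = \frac{26668}{386971}$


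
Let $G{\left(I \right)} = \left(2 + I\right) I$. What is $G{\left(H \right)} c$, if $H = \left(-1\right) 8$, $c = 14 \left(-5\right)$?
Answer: $-3360$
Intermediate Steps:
$c = -70$
$H = -8$
$G{\left(I \right)} = I \left(2 + I\right)$
$G{\left(H \right)} c = - 8 \left(2 - 8\right) \left(-70\right) = \left(-8\right) \left(-6\right) \left(-70\right) = 48 \left(-70\right) = -3360$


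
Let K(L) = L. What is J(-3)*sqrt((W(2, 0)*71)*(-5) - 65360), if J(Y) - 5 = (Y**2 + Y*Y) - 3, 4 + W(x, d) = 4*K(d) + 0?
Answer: 40*I*sqrt(15985) ≈ 5057.3*I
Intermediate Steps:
W(x, d) = -4 + 4*d (W(x, d) = -4 + (4*d + 0) = -4 + 4*d)
J(Y) = 2 + 2*Y**2 (J(Y) = 5 + ((Y**2 + Y*Y) - 3) = 5 + ((Y**2 + Y**2) - 3) = 5 + (2*Y**2 - 3) = 5 + (-3 + 2*Y**2) = 2 + 2*Y**2)
J(-3)*sqrt((W(2, 0)*71)*(-5) - 65360) = (2 + 2*(-3)**2)*sqrt(((-4 + 4*0)*71)*(-5) - 65360) = (2 + 2*9)*sqrt(((-4 + 0)*71)*(-5) - 65360) = (2 + 18)*sqrt(-4*71*(-5) - 65360) = 20*sqrt(-284*(-5) - 65360) = 20*sqrt(1420 - 65360) = 20*sqrt(-63940) = 20*(2*I*sqrt(15985)) = 40*I*sqrt(15985)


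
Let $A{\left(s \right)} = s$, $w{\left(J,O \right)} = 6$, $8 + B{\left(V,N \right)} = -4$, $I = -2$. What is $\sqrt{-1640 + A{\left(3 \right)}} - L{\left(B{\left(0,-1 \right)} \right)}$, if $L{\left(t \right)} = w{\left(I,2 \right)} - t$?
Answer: $-18 + i \sqrt{1637} \approx -18.0 + 40.46 i$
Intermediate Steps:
$B{\left(V,N \right)} = -12$ ($B{\left(V,N \right)} = -8 - 4 = -12$)
$L{\left(t \right)} = 6 - t$
$\sqrt{-1640 + A{\left(3 \right)}} - L{\left(B{\left(0,-1 \right)} \right)} = \sqrt{-1640 + 3} - \left(6 - -12\right) = \sqrt{-1637} - \left(6 + 12\right) = i \sqrt{1637} - 18 = -18 + i \sqrt{1637}$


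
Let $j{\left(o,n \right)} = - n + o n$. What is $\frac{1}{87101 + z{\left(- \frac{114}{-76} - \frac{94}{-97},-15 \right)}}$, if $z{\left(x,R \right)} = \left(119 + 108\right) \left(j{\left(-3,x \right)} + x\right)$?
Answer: $\frac{194}{16571395} \approx 1.1707 \cdot 10^{-5}$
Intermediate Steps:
$j{\left(o,n \right)} = - n + n o$
$z{\left(x,R \right)} = - 681 x$ ($z{\left(x,R \right)} = \left(119 + 108\right) \left(x \left(-1 - 3\right) + x\right) = 227 \left(x \left(-4\right) + x\right) = 227 \left(- 4 x + x\right) = 227 \left(- 3 x\right) = - 681 x$)
$\frac{1}{87101 + z{\left(- \frac{114}{-76} - \frac{94}{-97},-15 \right)}} = \frac{1}{87101 - 681 \left(- \frac{114}{-76} - \frac{94}{-97}\right)} = \frac{1}{87101 - 681 \left(\left(-114\right) \left(- \frac{1}{76}\right) - - \frac{94}{97}\right)} = \frac{1}{87101 - 681 \left(\frac{3}{2} + \frac{94}{97}\right)} = \frac{1}{87101 - \frac{326199}{194}} = \frac{1}{\frac{16571395}{194}} = \frac{194}{16571395}$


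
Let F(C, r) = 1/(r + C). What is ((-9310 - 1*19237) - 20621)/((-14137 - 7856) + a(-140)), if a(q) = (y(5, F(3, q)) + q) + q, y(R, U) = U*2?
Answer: 6736016/3051403 ≈ 2.2075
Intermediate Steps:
F(C, r) = 1/(C + r)
y(R, U) = 2*U
a(q) = 2*q + 2/(3 + q) (a(q) = (2/(3 + q) + q) + q = (q + 2/(3 + q)) + q = 2*q + 2/(3 + q))
((-9310 - 1*19237) - 20621)/((-14137 - 7856) + a(-140)) = ((-9310 - 1*19237) - 20621)/((-14137 - 7856) + 2*(1 - 140*(3 - 140))/(3 - 140)) = ((-9310 - 19237) - 20621)/(-21993 + 2*(1 - 140*(-137))/(-137)) = (-28547 - 20621)/(-21993 + 2*(-1/137)*(1 + 19180)) = -49168/(-21993 + 2*(-1/137)*19181) = -49168/(-21993 - 38362/137) = -49168/(-3051403/137) = -49168*(-137/3051403) = 6736016/3051403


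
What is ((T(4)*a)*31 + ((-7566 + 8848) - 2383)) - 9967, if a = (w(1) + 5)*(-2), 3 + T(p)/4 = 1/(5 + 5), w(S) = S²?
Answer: -33764/5 ≈ -6752.8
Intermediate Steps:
T(p) = -58/5 (T(p) = -12 + 4/(5 + 5) = -12 + 4/10 = -12 + 4*(⅒) = -12 + ⅖ = -58/5)
a = -12 (a = (1² + 5)*(-2) = (1 + 5)*(-2) = 6*(-2) = -12)
((T(4)*a)*31 + ((-7566 + 8848) - 2383)) - 9967 = (-58/5*(-12)*31 + ((-7566 + 8848) - 2383)) - 9967 = ((696/5)*31 + (1282 - 2383)) - 9967 = (21576/5 - 1101) - 9967 = 16071/5 - 9967 = -33764/5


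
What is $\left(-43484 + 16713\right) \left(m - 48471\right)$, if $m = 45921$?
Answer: $68266050$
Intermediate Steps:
$\left(-43484 + 16713\right) \left(m - 48471\right) = \left(-43484 + 16713\right) \left(45921 - 48471\right) = \left(-26771\right) \left(-2550\right) = 68266050$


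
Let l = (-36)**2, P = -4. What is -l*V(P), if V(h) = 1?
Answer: -1296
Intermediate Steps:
l = 1296
-l*V(P) = -1296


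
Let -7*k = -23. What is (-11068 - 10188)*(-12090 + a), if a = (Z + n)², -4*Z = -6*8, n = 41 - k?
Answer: 10018080336/49 ≈ 2.0445e+8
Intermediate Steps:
k = 23/7 (k = -⅐*(-23) = 23/7 ≈ 3.2857)
n = 264/7 (n = 41 - 1*23/7 = 41 - 23/7 = 264/7 ≈ 37.714)
Z = 12 (Z = -(-3)*8/2 = -¼*(-48) = 12)
a = 121104/49 (a = (12 + 264/7)² = (348/7)² = 121104/49 ≈ 2471.5)
(-11068 - 10188)*(-12090 + a) = (-11068 - 10188)*(-12090 + 121104/49) = -21256*(-471306/49) = 10018080336/49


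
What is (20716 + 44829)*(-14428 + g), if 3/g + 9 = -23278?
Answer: -22022126272255/23287 ≈ -9.4568e+8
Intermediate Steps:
g = -3/23287 (g = 3/(-9 - 23278) = 3/(-23287) = 3*(-1/23287) = -3/23287 ≈ -0.00012883)
(20716 + 44829)*(-14428 + g) = (20716 + 44829)*(-14428 - 3/23287) = 65545*(-335984839/23287) = -22022126272255/23287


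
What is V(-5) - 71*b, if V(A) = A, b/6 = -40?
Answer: 17035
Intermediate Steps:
b = -240 (b = 6*(-40) = -240)
V(-5) - 71*b = -5 - 71*(-240) = -5 + 17040 = 17035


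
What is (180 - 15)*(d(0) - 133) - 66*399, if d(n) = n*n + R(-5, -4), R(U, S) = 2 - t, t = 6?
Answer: -48939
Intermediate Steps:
R(U, S) = -4 (R(U, S) = 2 - 1*6 = 2 - 6 = -4)
d(n) = -4 + n**2 (d(n) = n*n - 4 = n**2 - 4 = -4 + n**2)
(180 - 15)*(d(0) - 133) - 66*399 = (180 - 15)*((-4 + 0**2) - 133) - 66*399 = 165*((-4 + 0) - 133) - 26334 = 165*(-4 - 133) - 26334 = 165*(-137) - 26334 = -22605 - 26334 = -48939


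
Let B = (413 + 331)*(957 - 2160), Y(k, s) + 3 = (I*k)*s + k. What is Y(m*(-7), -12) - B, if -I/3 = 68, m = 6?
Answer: 792171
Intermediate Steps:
I = -204 (I = -3*68 = -204)
Y(k, s) = -3 + k - 204*k*s (Y(k, s) = -3 + ((-204*k)*s + k) = -3 + (-204*k*s + k) = -3 + (k - 204*k*s) = -3 + k - 204*k*s)
B = -895032 (B = 744*(-1203) = -895032)
Y(m*(-7), -12) - B = (-3 + 6*(-7) - 204*6*(-7)*(-12)) - 1*(-895032) = (-3 - 42 - 204*(-42)*(-12)) + 895032 = (-3 - 42 - 102816) + 895032 = -102861 + 895032 = 792171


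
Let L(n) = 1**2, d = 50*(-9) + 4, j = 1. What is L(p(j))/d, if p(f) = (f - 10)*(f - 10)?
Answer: -1/446 ≈ -0.0022422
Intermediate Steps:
p(f) = (-10 + f)**2 (p(f) = (-10 + f)*(-10 + f) = (-10 + f)**2)
d = -446 (d = -450 + 4 = -446)
L(n) = 1
L(p(j))/d = 1/(-446) = 1*(-1/446) = -1/446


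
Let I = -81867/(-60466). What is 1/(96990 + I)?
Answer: 60466/5864679207 ≈ 1.0310e-5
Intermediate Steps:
I = 81867/60466 (I = -81867*(-1/60466) = 81867/60466 ≈ 1.3539)
1/(96990 + I) = 1/(96990 + 81867/60466) = 1/(5864679207/60466) = 60466/5864679207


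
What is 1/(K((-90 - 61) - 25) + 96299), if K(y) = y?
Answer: 1/96123 ≈ 1.0403e-5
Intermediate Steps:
1/(K((-90 - 61) - 25) + 96299) = 1/(((-90 - 61) - 25) + 96299) = 1/((-151 - 25) + 96299) = 1/(-176 + 96299) = 1/96123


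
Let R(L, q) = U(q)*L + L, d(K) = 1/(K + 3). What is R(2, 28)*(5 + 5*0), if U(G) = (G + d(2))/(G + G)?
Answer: 421/28 ≈ 15.036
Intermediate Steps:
d(K) = 1/(3 + K)
U(G) = (⅕ + G)/(2*G) (U(G) = (G + 1/(3 + 2))/(G + G) = (G + 1/5)/((2*G)) = (G + ⅕)*(1/(2*G)) = (⅕ + G)*(1/(2*G)) = (⅕ + G)/(2*G))
R(L, q) = L + L*(1 + 5*q)/(10*q) (R(L, q) = ((1 + 5*q)/(10*q))*L + L = L*(1 + 5*q)/(10*q) + L = L + L*(1 + 5*q)/(10*q))
R(2, 28)*(5 + 5*0) = ((⅒)*2*(1 + 15*28)/28)*(5 + 5*0) = ((⅒)*2*(1/28)*(1 + 420))*(5 + 0) = ((⅒)*2*(1/28)*421)*5 = (421/140)*5 = 421/28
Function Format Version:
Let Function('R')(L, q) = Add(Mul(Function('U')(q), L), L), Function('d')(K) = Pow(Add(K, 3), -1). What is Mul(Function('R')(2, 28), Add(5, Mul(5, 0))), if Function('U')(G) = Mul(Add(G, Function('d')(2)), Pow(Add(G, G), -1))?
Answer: Rational(421, 28) ≈ 15.036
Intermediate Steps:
Function('d')(K) = Pow(Add(3, K), -1)
Function('U')(G) = Mul(Rational(1, 2), Pow(G, -1), Add(Rational(1, 5), G)) (Function('U')(G) = Mul(Add(G, Pow(Add(3, 2), -1)), Pow(Add(G, G), -1)) = Mul(Add(G, Pow(5, -1)), Pow(Mul(2, G), -1)) = Mul(Add(G, Rational(1, 5)), Mul(Rational(1, 2), Pow(G, -1))) = Mul(Add(Rational(1, 5), G), Mul(Rational(1, 2), Pow(G, -1))) = Mul(Rational(1, 2), Pow(G, -1), Add(Rational(1, 5), G)))
Function('R')(L, q) = Add(L, Mul(Rational(1, 10), L, Pow(q, -1), Add(1, Mul(5, q)))) (Function('R')(L, q) = Add(Mul(Mul(Rational(1, 10), Pow(q, -1), Add(1, Mul(5, q))), L), L) = Add(Mul(Rational(1, 10), L, Pow(q, -1), Add(1, Mul(5, q))), L) = Add(L, Mul(Rational(1, 10), L, Pow(q, -1), Add(1, Mul(5, q)))))
Mul(Function('R')(2, 28), Add(5, Mul(5, 0))) = Mul(Mul(Rational(1, 10), 2, Pow(28, -1), Add(1, Mul(15, 28))), Add(5, Mul(5, 0))) = Mul(Mul(Rational(1, 10), 2, Rational(1, 28), Add(1, 420)), Add(5, 0)) = Mul(Mul(Rational(1, 10), 2, Rational(1, 28), 421), 5) = Mul(Rational(421, 140), 5) = Rational(421, 28)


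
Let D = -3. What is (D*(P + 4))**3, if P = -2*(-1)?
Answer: -5832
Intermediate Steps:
P = 2
(D*(P + 4))**3 = (-3*(2 + 4))**3 = (-3*6)**3 = (-18)**3 = -5832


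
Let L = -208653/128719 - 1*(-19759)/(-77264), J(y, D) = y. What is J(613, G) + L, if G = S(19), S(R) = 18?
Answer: 6077831648095/9945344816 ≈ 611.12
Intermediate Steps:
G = 18
L = -18664724113/9945344816 (L = -208653*1/128719 + 19759*(-1/77264) = -208653/128719 - 19759/77264 = -18664724113/9945344816 ≈ -1.8767)
J(613, G) + L = 613 - 18664724113/9945344816 = 6077831648095/9945344816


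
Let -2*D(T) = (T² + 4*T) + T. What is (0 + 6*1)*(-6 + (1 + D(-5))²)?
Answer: -30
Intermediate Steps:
D(T) = -5*T/2 - T²/2 (D(T) = -((T² + 4*T) + T)/2 = -(T² + 5*T)/2 = -5*T/2 - T²/2)
(0 + 6*1)*(-6 + (1 + D(-5))²) = (0 + 6*1)*(-6 + (1 - ½*(-5)*(5 - 5))²) = (0 + 6)*(-6 + (1 - ½*(-5)*0)²) = 6*(-6 + (1 + 0)²) = 6*(-6 + 1²) = 6*(-6 + 1) = 6*(-5) = -30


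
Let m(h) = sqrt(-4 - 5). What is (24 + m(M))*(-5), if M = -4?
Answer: -120 - 15*I ≈ -120.0 - 15.0*I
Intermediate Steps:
m(h) = 3*I (m(h) = sqrt(-9) = 3*I)
(24 + m(M))*(-5) = (24 + 3*I)*(-5) = -120 - 15*I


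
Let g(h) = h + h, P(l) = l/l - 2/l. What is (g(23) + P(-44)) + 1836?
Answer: 41427/22 ≈ 1883.0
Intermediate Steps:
P(l) = 1 - 2/l
g(h) = 2*h
(g(23) + P(-44)) + 1836 = (2*23 + (-2 - 44)/(-44)) + 1836 = (46 - 1/44*(-46)) + 1836 = (46 + 23/22) + 1836 = 1035/22 + 1836 = 41427/22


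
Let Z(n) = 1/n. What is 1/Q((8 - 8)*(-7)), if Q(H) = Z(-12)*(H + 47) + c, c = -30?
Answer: -12/407 ≈ -0.029484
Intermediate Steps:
Q(H) = -407/12 - H/12 (Q(H) = (H + 47)/(-12) - 30 = -(47 + H)/12 - 30 = (-47/12 - H/12) - 30 = -407/12 - H/12)
1/Q((8 - 8)*(-7)) = 1/(-407/12 - (8 - 8)*(-7)/12) = 1/(-407/12 - 0*(-7)) = 1/(-407/12 - 1/12*0) = 1/(-407/12 + 0) = 1/(-407/12) = -12/407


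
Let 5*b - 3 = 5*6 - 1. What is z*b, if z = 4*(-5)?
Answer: -128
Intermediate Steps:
b = 32/5 (b = ⅗ + (5*6 - 1)/5 = ⅗ + (30 - 1)/5 = ⅗ + (⅕)*29 = ⅗ + 29/5 = 32/5 ≈ 6.4000)
z = -20
z*b = -20*32/5 = -128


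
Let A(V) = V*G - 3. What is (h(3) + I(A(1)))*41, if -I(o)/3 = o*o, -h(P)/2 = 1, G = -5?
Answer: -7954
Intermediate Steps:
A(V) = -3 - 5*V (A(V) = V*(-5) - 3 = -5*V - 3 = -3 - 5*V)
h(P) = -2 (h(P) = -2*1 = -2)
I(o) = -3*o**2 (I(o) = -3*o*o = -3*o**2)
(h(3) + I(A(1)))*41 = (-2 - 3*(-3 - 5*1)**2)*41 = (-2 - 3*(-3 - 5)**2)*41 = (-2 - 3*(-8)**2)*41 = (-2 - 3*64)*41 = (-2 - 192)*41 = -194*41 = -7954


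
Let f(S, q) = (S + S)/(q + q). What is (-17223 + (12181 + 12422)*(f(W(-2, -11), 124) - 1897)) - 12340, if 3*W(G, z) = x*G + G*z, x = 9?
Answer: -1447736873/31 ≈ -4.6701e+7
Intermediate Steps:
W(G, z) = 3*G + G*z/3 (W(G, z) = (9*G + G*z)/3 = 3*G + G*z/3)
f(S, q) = S/q (f(S, q) = (2*S)/((2*q)) = (2*S)*(1/(2*q)) = S/q)
(-17223 + (12181 + 12422)*(f(W(-2, -11), 124) - 1897)) - 12340 = (-17223 + (12181 + 12422)*(((⅓)*(-2)*(9 - 11))/124 - 1897)) - 12340 = (-17223 + 24603*(((⅓)*(-2)*(-2))*(1/124) - 1897)) - 12340 = (-17223 + 24603*((4/3)*(1/124) - 1897)) - 12340 = (-17223 + 24603*(1/93 - 1897)) - 12340 = (-17223 + 24603*(-176420/93)) - 12340 = (-17223 - 1446820420/31) - 12340 = -1447354333/31 - 12340 = -1447736873/31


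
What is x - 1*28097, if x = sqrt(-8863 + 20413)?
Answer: -28097 + 5*sqrt(462) ≈ -27990.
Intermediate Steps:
x = 5*sqrt(462) (x = sqrt(11550) = 5*sqrt(462) ≈ 107.47)
x - 1*28097 = 5*sqrt(462) - 1*28097 = 5*sqrt(462) - 28097 = -28097 + 5*sqrt(462)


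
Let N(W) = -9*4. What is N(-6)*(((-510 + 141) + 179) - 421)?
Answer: 21996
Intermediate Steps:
N(W) = -36
N(-6)*(((-510 + 141) + 179) - 421) = -36*(((-510 + 141) + 179) - 421) = -36*((-369 + 179) - 421) = -36*(-190 - 421) = -36*(-611) = 21996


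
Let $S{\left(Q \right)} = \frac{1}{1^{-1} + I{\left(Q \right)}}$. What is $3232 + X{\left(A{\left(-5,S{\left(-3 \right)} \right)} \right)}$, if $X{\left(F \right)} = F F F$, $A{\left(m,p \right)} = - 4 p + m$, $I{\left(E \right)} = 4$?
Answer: $\frac{379611}{125} \approx 3036.9$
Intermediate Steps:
$S{\left(Q \right)} = \frac{1}{5}$ ($S{\left(Q \right)} = \frac{1}{1^{-1} + 4} = \frac{1}{1 + 4} = \frac{1}{5}$)
$A{\left(m,p \right)} = m - 4 p$
$X{\left(F \right)} = F^{3}$ ($X{\left(F \right)} = F^{2} F = F^{3}$)
$3232 + X{\left(A{\left(-5,S{\left(-3 \right)} \right)} \right)} = 3232 + \left(-5 - \frac{4}{5}\right)^{3} = 3232 + \left(- \frac{29}{5}\right)^{3} = 3232 - \frac{24389}{125} = \frac{379611}{125}$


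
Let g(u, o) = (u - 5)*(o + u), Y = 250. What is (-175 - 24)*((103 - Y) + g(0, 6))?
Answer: 35223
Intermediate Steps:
g(u, o) = (-5 + u)*(o + u)
(-175 - 24)*((103 - Y) + g(0, 6)) = (-175 - 24)*((103 - 1*250) + (0² - 5*6 - 5*0 + 6*0)) = -199*((103 - 250) + (0 - 30 + 0 + 0)) = -199*(-147 - 30) = -199*(-177) = 35223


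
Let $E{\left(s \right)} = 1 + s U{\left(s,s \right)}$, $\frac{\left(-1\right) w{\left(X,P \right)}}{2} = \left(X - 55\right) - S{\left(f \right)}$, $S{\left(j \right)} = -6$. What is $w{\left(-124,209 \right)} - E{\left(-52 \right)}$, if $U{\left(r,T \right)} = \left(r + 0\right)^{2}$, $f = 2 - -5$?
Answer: $140953$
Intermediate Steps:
$f = 7$ ($f = 2 + 5 = 7$)
$U{\left(r,T \right)} = r^{2}$
$w{\left(X,P \right)} = 98 - 2 X$ ($w{\left(X,P \right)} = - 2 \left(\left(X - 55\right) - -6\right) = - 2 \left(\left(-55 + X\right) + 6\right) = - 2 \left(-49 + X\right) = 98 - 2 X$)
$E{\left(s \right)} = 1 + s^{3}$ ($E{\left(s \right)} = 1 + s s^{2} = 1 + s^{3}$)
$w{\left(-124,209 \right)} - E{\left(-52 \right)} = \left(98 - -248\right) - \left(1 + \left(-52\right)^{3}\right) = \left(98 + 248\right) - \left(1 - 140608\right) = 346 - -140607 = 346 + 140607 = 140953$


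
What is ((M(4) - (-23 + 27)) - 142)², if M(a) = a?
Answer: 20164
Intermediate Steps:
((M(4) - (-23 + 27)) - 142)² = ((4 - (-23 + 27)) - 142)² = ((4 - 1*4) - 142)² = ((4 - 4) - 142)² = (0 - 142)² = (-142)² = 20164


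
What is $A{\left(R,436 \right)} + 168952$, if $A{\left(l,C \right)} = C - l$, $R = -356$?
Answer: $169744$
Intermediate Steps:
$A{\left(R,436 \right)} + 168952 = \left(436 - -356\right) + 168952 = \left(436 + 356\right) + 168952 = 792 + 168952 = 169744$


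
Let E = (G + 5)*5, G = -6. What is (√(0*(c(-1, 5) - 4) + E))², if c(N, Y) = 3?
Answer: -5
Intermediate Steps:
E = -5 (E = (-6 + 5)*5 = -1*5 = -5)
(√(0*(c(-1, 5) - 4) + E))² = (√(0*(3 - 4) - 5))² = (√(0*(-1) - 5))² = (√(0 - 5))² = (√(-5))² = (I*√5)² = -5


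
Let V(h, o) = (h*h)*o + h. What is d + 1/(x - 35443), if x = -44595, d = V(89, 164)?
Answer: 103980007053/80038 ≈ 1.2991e+6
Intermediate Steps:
V(h, o) = h + o*h² (V(h, o) = h²*o + h = o*h² + h = h + o*h²)
d = 1299133 (d = 89*(1 + 89*164) = 89*(1 + 14596) = 89*14597 = 1299133)
d + 1/(x - 35443) = 1299133 + 1/(-44595 - 35443) = 1299133 + 1/(-80038) = 1299133 - 1/80038 = 103980007053/80038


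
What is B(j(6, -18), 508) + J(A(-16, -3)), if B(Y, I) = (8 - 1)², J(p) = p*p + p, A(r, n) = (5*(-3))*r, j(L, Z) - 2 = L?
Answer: 57889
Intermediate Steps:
j(L, Z) = 2 + L
A(r, n) = -15*r
J(p) = p + p² (J(p) = p² + p = p + p²)
B(Y, I) = 49 (B(Y, I) = 7² = 49)
B(j(6, -18), 508) + J(A(-16, -3)) = 49 + (-15*(-16))*(1 - 15*(-16)) = 49 + 240*(1 + 240) = 49 + 240*241 = 49 + 57840 = 57889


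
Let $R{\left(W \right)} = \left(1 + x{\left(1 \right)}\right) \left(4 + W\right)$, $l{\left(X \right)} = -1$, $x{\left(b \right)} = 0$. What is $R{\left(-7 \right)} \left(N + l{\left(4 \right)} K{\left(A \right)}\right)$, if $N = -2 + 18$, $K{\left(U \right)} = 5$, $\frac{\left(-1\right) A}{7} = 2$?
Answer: $-33$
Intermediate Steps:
$A = -14$ ($A = \left(-7\right) 2 = -14$)
$N = 16$
$R{\left(W \right)} = 4 + W$ ($R{\left(W \right)} = \left(1 + 0\right) \left(4 + W\right) = 1 \left(4 + W\right) = 4 + W$)
$R{\left(-7 \right)} \left(N + l{\left(4 \right)} K{\left(A \right)}\right) = \left(4 - 7\right) \left(16 - 5\right) = - 3 \left(16 - 5\right) = \left(-3\right) 11 = -33$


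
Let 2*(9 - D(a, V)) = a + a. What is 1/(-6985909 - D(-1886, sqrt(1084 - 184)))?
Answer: -1/6987804 ≈ -1.4311e-7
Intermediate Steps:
D(a, V) = 9 - a (D(a, V) = 9 - (a + a)/2 = 9 - a)
1/(-6985909 - D(-1886, sqrt(1084 - 184))) = 1/(-6985909 - (9 - 1*(-1886))) = 1/(-6985909 - (9 + 1886)) = 1/(-6985909 - 1*1895) = 1/(-6985909 - 1895) = 1/(-6987804) = -1/6987804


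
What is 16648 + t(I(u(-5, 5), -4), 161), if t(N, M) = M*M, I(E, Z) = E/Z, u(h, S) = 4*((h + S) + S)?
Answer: 42569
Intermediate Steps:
u(h, S) = 4*h + 8*S (u(h, S) = 4*((S + h) + S) = 4*(h + 2*S) = 4*h + 8*S)
t(N, M) = M**2
16648 + t(I(u(-5, 5), -4), 161) = 16648 + 161**2 = 16648 + 25921 = 42569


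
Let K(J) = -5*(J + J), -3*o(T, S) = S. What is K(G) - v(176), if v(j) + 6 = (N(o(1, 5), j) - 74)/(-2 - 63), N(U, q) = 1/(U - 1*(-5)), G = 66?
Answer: -425837/650 ≈ -655.13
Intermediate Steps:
o(T, S) = -S/3
N(U, q) = 1/(5 + U) (N(U, q) = 1/(U + 5) = 1/(5 + U))
K(J) = -10*J
v(j) = -3163/650 (v(j) = -6 + (1/(5 - ⅓*5) - 74)/(-2 - 63) = -6 + (1/(5 - 5/3) - 74)/(-65) = -6 + (1/(10/3) - 74)*(-1/65) = -6 + (3/10 - 74)*(-1/65) = -6 - 737/10*(-1/65) = -6 + 737/650 = -3163/650)
K(G) - v(176) = -10*66 - 1*(-3163/650) = -660 + 3163/650 = -425837/650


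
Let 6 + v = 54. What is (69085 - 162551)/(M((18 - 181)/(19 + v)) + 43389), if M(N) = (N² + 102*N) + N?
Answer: -419568874/193674927 ≈ -2.1664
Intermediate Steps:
v = 48 (v = -6 + 54 = 48)
M(N) = N² + 103*N
(69085 - 162551)/(M((18 - 181)/(19 + v)) + 43389) = (69085 - 162551)/(((18 - 181)/(19 + 48))*(103 + (18 - 181)/(19 + 48)) + 43389) = -93466/((-163/67)*(103 - 163/67) + 43389) = -93466/((-163*1/67)*(103 - 163*1/67) + 43389) = -93466/(-163*(103 - 163/67)/67 + 43389) = -93466/(-163/67*6738/67 + 43389) = -93466/(-1098294/4489 + 43389) = -93466/193674927/4489 = -93466*4489/193674927 = -419568874/193674927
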